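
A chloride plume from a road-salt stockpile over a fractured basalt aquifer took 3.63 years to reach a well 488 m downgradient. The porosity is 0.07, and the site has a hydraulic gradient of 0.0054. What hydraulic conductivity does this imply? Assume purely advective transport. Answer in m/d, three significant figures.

t = 3.63 years = 1325 d
v = L / t = 488 / 1325 = 0.3683 m/d
K = v · n / i = 0.3683 × 0.07 / 0.0054 = 4.77 m/d

4.77 m/d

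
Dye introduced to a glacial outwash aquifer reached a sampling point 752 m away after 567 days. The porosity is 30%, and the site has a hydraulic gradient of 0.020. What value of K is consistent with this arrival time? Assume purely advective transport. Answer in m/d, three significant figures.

v = L / t = 752 / 567 = 1.326 m/d
K = v · n / i = 1.326 × 0.30 / 0.020 = 19.9 m/d

19.9 m/d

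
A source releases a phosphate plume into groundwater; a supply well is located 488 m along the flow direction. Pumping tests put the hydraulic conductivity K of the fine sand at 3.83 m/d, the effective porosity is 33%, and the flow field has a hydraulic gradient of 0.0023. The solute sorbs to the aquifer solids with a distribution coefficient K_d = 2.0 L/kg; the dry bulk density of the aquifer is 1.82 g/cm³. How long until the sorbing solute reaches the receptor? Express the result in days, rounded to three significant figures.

220000 days

q = Ki = 3.83 × 0.0023 = 0.008809 m/d
v_s = q/n_e = 0.008809/0.33 = 0.02669 m/d
Retardation R = 1 + ρ_b·K_d/n = 1 + 1.82×2.0/0.33 = 12.03
Contaminant velocity v_c = v/R = 0.02669/12.03 = 0.002219 m/d
t = L/v_c = 488/0.002219 = 219900 d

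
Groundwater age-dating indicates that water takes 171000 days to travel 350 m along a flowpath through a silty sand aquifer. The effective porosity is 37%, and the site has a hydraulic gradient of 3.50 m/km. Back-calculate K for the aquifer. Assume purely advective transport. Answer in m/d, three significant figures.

0.216 m/d

v = L / t = 350 / 171000 = 0.002047 m/d
K = v · n / i = 0.002047 × 0.37 / 0.0035 = 0.216 m/d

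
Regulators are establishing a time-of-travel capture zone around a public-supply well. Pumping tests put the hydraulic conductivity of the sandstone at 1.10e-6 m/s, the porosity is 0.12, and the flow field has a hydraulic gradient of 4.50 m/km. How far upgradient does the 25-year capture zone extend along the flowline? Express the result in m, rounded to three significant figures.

32.5 m

K = 1.10e-6 m/s × 86400 s/d = 0.09504 m/d
Darcy flux q = K·i = 0.09504 × 0.0045 = 4.277e-4 m/d
Average linear velocity = 4.277e-4 / 0.12 = 0.003564 m/d
T = 25 yr × 365 = 9125 d
L = v × T = 0.003564 × 9125 = 32.52 m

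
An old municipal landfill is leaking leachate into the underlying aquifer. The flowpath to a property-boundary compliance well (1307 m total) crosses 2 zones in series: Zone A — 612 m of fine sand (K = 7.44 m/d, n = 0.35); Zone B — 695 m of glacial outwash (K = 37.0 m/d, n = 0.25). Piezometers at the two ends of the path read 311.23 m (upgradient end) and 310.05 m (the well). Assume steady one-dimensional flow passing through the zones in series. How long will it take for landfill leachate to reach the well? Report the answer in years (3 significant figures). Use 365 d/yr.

91.0 years

Total head drop ΔH = 311.23 − 310.05 = 1.18 m
Steady 1-D flow in series ⇒ the Darcy flux q is identical in every zone and the zone head losses add (resistances L/K in series).
Σ(L/K) = 612/7.44 + 695/37.0 = 82.26 + 18.78 = 101.0 d
q = ΔH / Σ(L/K) = 1.18 / 101.0 = 0.01168 m/d (same in every zone)
Zone A: v = q/n = 0.01168/0.35 = 0.03337 m/d → t_A = 612/0.03337 = 18340 d
Zone B: v = q/n = 0.01168/0.25 = 0.04671 m/d → t_B = 695/0.04671 = 14880 d
Total t = 18340 + 14880 = 33220 d
   = 33220 / 365 = 91.0 yr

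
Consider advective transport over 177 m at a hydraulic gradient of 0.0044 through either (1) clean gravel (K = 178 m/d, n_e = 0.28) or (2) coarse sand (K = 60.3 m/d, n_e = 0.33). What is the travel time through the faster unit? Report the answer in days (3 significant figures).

63.3 days

Unit 1 (clean gravel): v = 178×0.0044/0.28 = 2.797 m/d, t = 177/2.797 = 63.28 d
Unit 2 (coarse sand): v = 60.3×0.0044/0.33 = 0.8040 m/d, t = 177/0.8040 = 220.1 d
Faster unit: t = 63.3 d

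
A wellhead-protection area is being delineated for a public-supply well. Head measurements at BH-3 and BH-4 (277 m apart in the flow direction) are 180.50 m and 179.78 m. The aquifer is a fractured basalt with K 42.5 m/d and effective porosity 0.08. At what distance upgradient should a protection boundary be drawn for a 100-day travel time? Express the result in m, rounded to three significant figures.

Hydraulic gradient i = (180.50 − 179.78) / 277 = 0.72 / 277 = 0.002599
Darcy flux q = K·i = 42.5 × 0.002599 = 0.1105 m/d
Average linear velocity = 0.1105 / 0.08 = 1.381 m/d
L = v × T = 1.381 × 100 = 138.1 m

138 m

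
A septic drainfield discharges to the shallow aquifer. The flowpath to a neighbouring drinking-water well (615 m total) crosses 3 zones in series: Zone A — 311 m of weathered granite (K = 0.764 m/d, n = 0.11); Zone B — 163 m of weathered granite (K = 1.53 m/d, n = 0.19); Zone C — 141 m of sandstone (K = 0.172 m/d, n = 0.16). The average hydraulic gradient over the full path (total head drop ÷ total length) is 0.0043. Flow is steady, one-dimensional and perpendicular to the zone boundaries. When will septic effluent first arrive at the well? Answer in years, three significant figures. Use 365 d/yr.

For zones in series the flux q is common to all zones; the equivalent conductivity is the harmonic (thickness-weighted) mean, K_eq = L_total / Σ(L_j/K_j).
Σ(L/K) = 311/0.764 + 163/1.53 + 141/0.172 = 407.1 + 106.5 + 819.8 = 1333 d
K_eq = L_total / Σ(L/K) = 615 / 1333 = 0.4612 m/d
q = K_eq · i = 0.4612 × 0.0043 = 0.001983 m/d (same in every zone)
Zone A: v = q/n = 0.001983/0.11 = 0.01803 m/d → t_A = 311/0.01803 = 17250 d
Zone B: v = q/n = 0.001983/0.19 = 0.01044 m/d → t_B = 163/0.01044 = 15620 d
Zone C: v = q/n = 0.001983/0.16 = 0.01240 m/d → t_C = 141/0.01240 = 11370 d
Total t = 17250 + 15620 + 11370 = 44240 d
   = 44240 / 365 = 121 yr

121 years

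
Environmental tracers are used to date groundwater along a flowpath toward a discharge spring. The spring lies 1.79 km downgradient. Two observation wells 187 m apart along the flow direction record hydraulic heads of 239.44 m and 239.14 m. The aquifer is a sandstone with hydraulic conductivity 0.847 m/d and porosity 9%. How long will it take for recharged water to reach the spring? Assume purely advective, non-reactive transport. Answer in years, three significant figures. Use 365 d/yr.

325 years

Hydraulic gradient i = (239.44 − 239.14) / 187 = 0.30 / 187 = 0.001604
q = Ki = 0.847 × 0.001604 = 0.001359 m/d
v_s = q/n_e = 0.001359/0.09 = 0.01510 m/d
L = 1.79 km = 1790 m
t = L / v = 1790 / 0.01510 = 118600 d
   = 118600 / 365 = 325 yr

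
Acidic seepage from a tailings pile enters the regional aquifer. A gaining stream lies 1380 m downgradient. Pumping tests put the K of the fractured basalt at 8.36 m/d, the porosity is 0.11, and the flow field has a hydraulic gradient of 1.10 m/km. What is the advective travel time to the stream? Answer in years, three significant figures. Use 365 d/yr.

45.2 years

q = Ki = 8.36 × 0.0011 = 0.009196 m/d
v = Ki/n = 8.36·0.0011/0.11 = 0.08360 m/d
t = L / v = 1380 / 0.08360 = 16510 d
   = 16510 / 365 = 45.2 yr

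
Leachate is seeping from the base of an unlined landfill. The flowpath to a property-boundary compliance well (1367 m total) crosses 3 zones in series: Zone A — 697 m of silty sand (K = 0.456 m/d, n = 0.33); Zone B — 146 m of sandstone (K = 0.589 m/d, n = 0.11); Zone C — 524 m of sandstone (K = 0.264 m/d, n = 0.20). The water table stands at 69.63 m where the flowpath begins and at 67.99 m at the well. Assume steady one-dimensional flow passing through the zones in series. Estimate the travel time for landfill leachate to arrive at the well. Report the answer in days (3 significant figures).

805000 days

Total head drop ΔH = 69.63 − 67.99 = 1.64 m
Steady 1-D flow in series ⇒ the Darcy flux q is identical in every zone and the zone head losses add (resistances L/K in series).
Σ(L/K) = 697/0.456 + 146/0.589 + 524/0.264 = 1529 + 247.9 + 1985 = 3761 d
q = ΔH / Σ(L/K) = 1.64 / 3761 = 4.360e-4 m/d (same in every zone)
Zone A: v = q/n = 4.360e-4/0.33 = 0.001321 m/d → t_A = 697/0.001321 = 527500 d
Zone B: v = q/n = 4.360e-4/0.11 = 0.003964 m/d → t_B = 146/0.003964 = 36830 d
Zone C: v = q/n = 4.360e-4/0.20 = 0.002180 m/d → t_C = 524/0.002180 = 240400 d
Total t = 527500 + 36830 + 240400 = 804700 d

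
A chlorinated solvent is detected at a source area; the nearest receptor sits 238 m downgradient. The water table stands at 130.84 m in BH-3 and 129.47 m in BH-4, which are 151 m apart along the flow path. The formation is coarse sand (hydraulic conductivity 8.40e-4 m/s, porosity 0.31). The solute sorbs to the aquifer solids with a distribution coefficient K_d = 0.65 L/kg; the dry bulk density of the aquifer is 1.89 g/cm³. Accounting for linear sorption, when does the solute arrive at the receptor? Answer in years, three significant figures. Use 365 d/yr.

1.52 years

Hydraulic gradient i = (130.84 − 129.47) / 151 = 1.37 / 151 = 0.009073
K = 8.40e-4 m/s × 86400 s/d = 72.58 m/d
q = Ki = 72.58 × 0.009073 = 0.6585 m/d
v = Ki/n = 72.58·0.009073/0.31 = 2.124 m/d
Retardation R = 1 + ρ_b·K_d/n = 1 + 1.89×0.65/0.31 = 4.963
Contaminant velocity v_c = v/R = 2.124/4.963 = 0.4280 m/d
t = L/v_c = 238/0.4280 = 556.1 d
   = 556.1/365 = 1.52 yr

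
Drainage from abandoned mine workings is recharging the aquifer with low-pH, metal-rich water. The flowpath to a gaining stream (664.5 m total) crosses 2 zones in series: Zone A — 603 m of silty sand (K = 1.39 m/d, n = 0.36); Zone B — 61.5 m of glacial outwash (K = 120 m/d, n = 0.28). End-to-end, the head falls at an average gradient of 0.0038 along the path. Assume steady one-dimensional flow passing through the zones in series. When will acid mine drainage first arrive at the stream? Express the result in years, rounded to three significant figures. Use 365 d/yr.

110 years

Continuity: the same q passes through each zone, so ΔH = q·Σ(L_j/K_j) — the zones act as resistances in series.
Σ(L/K) = 603/1.39 + 61.5/120 = 433.8 + 0.5125 = 434.3 d
K_eq = L_total / Σ(L/K) = 664.5 / 434.3 = 1.530 m/d
q = K_eq · i = 1.530 × 0.0038 = 0.005814 m/d (same in every zone)
Zone A: v = q/n = 0.005814/0.36 = 0.01615 m/d → t_A = 603/0.01615 = 37340 d
Zone B: v = q/n = 0.005814/0.28 = 0.02076 m/d → t_B = 61.5/0.02076 = 2962 d
Total t = 37340 + 2962 = 40300 d
   = 40300 / 365 = 110 yr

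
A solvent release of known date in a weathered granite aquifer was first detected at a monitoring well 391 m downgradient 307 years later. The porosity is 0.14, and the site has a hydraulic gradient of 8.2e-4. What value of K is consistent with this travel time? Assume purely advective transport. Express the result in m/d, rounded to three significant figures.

t = 307 years = 112100 d
v = L / t = 391 / 112100 = 0.003489 m/d
K = v · n / i = 0.003489 × 0.14 / 8.2e-4 = 0.596 m/d

0.596 m/d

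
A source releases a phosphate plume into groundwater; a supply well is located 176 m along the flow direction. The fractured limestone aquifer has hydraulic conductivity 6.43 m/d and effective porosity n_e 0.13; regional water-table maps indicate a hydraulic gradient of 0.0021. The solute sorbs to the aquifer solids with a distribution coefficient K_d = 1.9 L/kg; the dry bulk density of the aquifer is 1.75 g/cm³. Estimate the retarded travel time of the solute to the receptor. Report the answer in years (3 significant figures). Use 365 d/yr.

Darcy flux q = K·i = 6.43 × 0.0021 = 0.01350 m/d
v_s = q/n_e = 0.01350/0.13 = 0.1039 m/d
Retardation R = 1 + ρ_b·K_d/n = 1 + 1.75×1.9/0.13 = 26.58
Contaminant velocity v_c = v/R = 0.1039/26.58 = 0.003908 m/d
t = L/v_c = 176/0.003908 = 45030 d
   = 45030/365 = 123 yr

123 years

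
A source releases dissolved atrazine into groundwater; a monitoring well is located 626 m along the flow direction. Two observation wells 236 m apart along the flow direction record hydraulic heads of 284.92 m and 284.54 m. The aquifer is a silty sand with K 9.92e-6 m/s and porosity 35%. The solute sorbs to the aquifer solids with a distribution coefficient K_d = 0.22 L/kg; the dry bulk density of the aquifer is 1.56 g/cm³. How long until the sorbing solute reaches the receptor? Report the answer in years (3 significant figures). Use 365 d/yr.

861 years

Hydraulic gradient i = (284.92 − 284.54) / 236 = 0.38 / 236 = 0.001610
K = 9.92e-6 m/s × 86400 s/d = 0.8571 m/d
Specific discharge q = 0.8571 × 0.001610 = 0.001380 m/d
Seepage velocity v = q / n = 0.001380 / 0.35 = 0.003943 m/d
Retardation R = 1 + ρ_b·K_d/n = 1 + 1.56×0.22/0.35 = 1.981
Contaminant velocity v_c = v/R = 0.003943/1.981 = 0.001991 m/d
t = L/v_c = 626/0.001991 = 314400 d
   = 314400/365 = 861 yr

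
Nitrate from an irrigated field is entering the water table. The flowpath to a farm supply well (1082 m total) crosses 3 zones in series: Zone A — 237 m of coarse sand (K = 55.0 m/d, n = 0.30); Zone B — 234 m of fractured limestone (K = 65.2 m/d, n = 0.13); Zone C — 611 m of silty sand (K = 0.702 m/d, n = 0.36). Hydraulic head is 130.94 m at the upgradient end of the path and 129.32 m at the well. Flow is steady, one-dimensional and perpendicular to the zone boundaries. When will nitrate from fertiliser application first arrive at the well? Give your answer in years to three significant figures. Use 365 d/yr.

477 years

Total head drop ΔH = 130.94 − 129.32 = 1.62 m
Continuity: the same q passes through each zone, so ΔH = q·Σ(L_j/K_j) — the zones act as resistances in series.
Σ(L/K) = 237/55.0 + 234/65.2 + 611/0.702 = 4.309 + 3.589 + 870.4 = 878.3 d
q = ΔH / Σ(L/K) = 1.62 / 878.3 = 0.001845 m/d (same in every zone)
Zone A: v = q/n = 0.001845/0.30 = 0.006148 m/d → t_A = 237/0.006148 = 38550 d
Zone B: v = q/n = 0.001845/0.13 = 0.01419 m/d → t_B = 234/0.01419 = 16490 d
Zone C: v = q/n = 0.001845/0.36 = 0.005124 m/d → t_C = 611/0.005124 = 119200 d
Total t = 38550 + 16490 + 119200 = 174300 d
   = 174300 / 365 = 477 yr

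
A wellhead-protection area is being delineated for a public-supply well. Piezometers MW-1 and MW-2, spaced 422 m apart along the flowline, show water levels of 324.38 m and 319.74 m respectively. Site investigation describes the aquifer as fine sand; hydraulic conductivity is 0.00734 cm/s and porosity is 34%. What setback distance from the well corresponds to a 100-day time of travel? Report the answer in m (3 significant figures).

20.5 m

Hydraulic gradient i = (324.38 − 319.74) / 422 = 4.64 / 422 = 0.01100
K = 0.00734 cm/s × 864 = 6.342 m/d
Specific discharge q = 6.342 × 0.01100 = 0.06973 m/d
Average linear velocity = 0.06973 / 0.34 = 0.2051 m/d
L = v × T = 0.2051 × 100 = 20.51 m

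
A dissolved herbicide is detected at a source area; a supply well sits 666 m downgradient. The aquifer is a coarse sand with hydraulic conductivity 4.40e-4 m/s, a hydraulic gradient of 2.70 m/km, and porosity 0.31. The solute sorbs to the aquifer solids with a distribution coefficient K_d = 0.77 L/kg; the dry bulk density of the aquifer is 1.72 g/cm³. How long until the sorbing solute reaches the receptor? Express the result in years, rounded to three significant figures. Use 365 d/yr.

K = 4.40e-4 m/s × 86400 s/d = 38.02 m/d
q = Ki = 38.02 × 0.0027 = 0.1026 m/d
v_s = q/n_e = 0.1026/0.31 = 0.3311 m/d
Retardation R = 1 + ρ_b·K_d/n = 1 + 1.72×0.77/0.31 = 5.272
Contaminant velocity v_c = v/R = 0.3311/5.272 = 0.06280 m/d
t = L/v_c = 666/0.06280 = 10600 d
   = 10600/365 = 29.1 yr

29.1 years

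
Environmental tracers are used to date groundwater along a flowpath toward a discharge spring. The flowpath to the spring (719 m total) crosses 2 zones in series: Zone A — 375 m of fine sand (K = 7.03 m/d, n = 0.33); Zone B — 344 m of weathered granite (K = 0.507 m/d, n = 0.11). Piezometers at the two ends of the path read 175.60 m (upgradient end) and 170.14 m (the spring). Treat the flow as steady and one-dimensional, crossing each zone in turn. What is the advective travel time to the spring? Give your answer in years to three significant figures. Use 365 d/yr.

Total head drop ΔH = 175.60 − 170.14 = 5.46 m
Steady 1-D flow in series ⇒ the Darcy flux q is identical in every zone and the zone head losses add (resistances L/K in series).
Σ(L/K) = 375/7.03 + 344/0.507 = 53.34 + 678.5 = 731.8 d
q = ΔH / Σ(L/K) = 5.46 / 731.8 = 0.007461 m/d (same in every zone)
Zone A: v = q/n = 0.007461/0.33 = 0.02261 m/d → t_A = 375/0.02261 = 16590 d
Zone B: v = q/n = 0.007461/0.11 = 0.06782 m/d → t_B = 344/0.06782 = 5072 d
Total t = 16590 + 5072 = 21660 d
   = 21660 / 365 = 59.3 yr

59.3 years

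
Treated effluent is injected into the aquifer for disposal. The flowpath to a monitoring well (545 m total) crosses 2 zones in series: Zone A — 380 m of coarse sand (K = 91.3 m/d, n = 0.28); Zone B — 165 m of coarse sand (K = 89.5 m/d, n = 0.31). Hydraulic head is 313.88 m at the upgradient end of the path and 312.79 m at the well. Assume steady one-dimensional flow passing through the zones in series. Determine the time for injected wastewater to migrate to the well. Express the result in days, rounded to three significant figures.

868 days

Total head drop ΔH = 313.88 − 312.79 = 1.09 m
Steady 1-D flow in series ⇒ the Darcy flux q is identical in every zone and the zone head losses add (resistances L/K in series).
Σ(L/K) = 380/91.3 + 165/89.5 = 4.162 + 1.844 = 6.006 d
q = ΔH / Σ(L/K) = 1.09 / 6.006 = 0.1815 m/d (same in every zone)
Zone A: v = q/n = 0.1815/0.28 = 0.6482 m/d → t_A = 380/0.6482 = 586.2 d
Zone B: v = q/n = 0.1815/0.31 = 0.5855 m/d → t_B = 165/0.5855 = 281.8 d
Total t = 586.2 + 281.8 = 868.1 d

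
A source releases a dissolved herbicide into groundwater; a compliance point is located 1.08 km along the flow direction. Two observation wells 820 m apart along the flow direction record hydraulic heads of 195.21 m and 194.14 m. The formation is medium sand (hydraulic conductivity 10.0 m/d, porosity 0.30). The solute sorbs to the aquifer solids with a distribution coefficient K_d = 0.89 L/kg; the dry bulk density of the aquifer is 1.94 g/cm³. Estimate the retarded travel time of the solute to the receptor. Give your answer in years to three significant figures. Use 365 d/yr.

Hydraulic gradient i = (195.21 − 194.14) / 820 = 1.07 / 820 = 0.001305
q = Ki = 10.0 × 0.001305 = 0.01305 m/d
v_s = q/n_e = 0.01305/0.30 = 0.04350 m/d
Retardation R = 1 + ρ_b·K_d/n = 1 + 1.94×0.89/0.30 = 6.755
Contaminant velocity v_c = v/R = 0.04350/6.755 = 0.006439 m/d
L = 1.08 km = 1080 m
t = L/v_c = 1080/0.006439 = 167700 d
   = 167700/365 = 460 yr

460 years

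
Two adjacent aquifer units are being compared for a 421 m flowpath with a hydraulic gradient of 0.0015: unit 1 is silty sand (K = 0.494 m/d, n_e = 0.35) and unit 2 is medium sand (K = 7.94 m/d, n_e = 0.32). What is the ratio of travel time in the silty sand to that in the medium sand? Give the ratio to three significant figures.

Unit 1 (silty sand): v = 0.494×0.0015/0.35 = 0.002117 m/d, t = 421/0.002117 = 198900 d
Unit 2 (medium sand): v = 7.94×0.0015/0.32 = 0.03722 m/d, t = 421/0.03722 = 11310 d
t(silty sand) / t(medium sand) = 198900/11310 = 17.6

17.6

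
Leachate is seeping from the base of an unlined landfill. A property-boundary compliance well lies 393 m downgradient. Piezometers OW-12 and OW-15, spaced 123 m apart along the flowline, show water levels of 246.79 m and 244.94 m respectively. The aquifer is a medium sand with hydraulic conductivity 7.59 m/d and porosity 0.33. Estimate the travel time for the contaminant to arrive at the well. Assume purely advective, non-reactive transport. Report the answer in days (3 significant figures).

Hydraulic gradient i = (246.79 − 244.94) / 123 = 1.85 / 123 = 0.01504
q = Ki = 7.59 × 0.01504 = 0.1142 m/d
v = Ki/n = 7.59·0.01504/0.33 = 0.3459 m/d
t = L / v = 393 / 0.3459 = 1136 d

1140 days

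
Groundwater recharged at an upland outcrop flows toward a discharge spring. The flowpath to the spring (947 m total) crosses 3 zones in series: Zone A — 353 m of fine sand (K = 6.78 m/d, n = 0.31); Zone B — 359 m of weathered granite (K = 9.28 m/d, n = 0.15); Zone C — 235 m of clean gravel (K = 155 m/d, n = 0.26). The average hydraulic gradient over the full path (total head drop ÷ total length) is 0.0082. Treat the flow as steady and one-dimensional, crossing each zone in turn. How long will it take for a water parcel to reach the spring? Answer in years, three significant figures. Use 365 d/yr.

7.30 years

For zones in series the flux q is common to all zones; the equivalent conductivity is the harmonic (thickness-weighted) mean, K_eq = L_total / Σ(L_j/K_j).
Σ(L/K) = 353/6.78 + 359/9.28 + 235/155 = 52.06 + 38.69 + 1.516 = 92.27 d
K_eq = L_total / Σ(L/K) = 947 / 92.27 = 10.26 m/d
q = K_eq · i = 10.26 × 0.0082 = 0.08416 m/d (same in every zone)
Zone A: v = q/n = 0.08416/0.31 = 0.2715 m/d → t_A = 353/0.2715 = 1300 d
Zone B: v = q/n = 0.08416/0.15 = 0.5611 m/d → t_B = 359/0.5611 = 639.8 d
Zone C: v = q/n = 0.08416/0.26 = 0.3237 m/d → t_C = 235/0.3237 = 726.0 d
Total t = 1300 + 639.8 + 726.0 = 2666 d
   = 2666 / 365 = 7.30 yr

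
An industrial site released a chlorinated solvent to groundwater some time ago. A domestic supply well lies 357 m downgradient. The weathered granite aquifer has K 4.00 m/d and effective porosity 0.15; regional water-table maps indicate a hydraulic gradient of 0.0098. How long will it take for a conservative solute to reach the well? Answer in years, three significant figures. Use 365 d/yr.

3.74 years

q = Ki = 4.00 × 0.0098 = 0.03920 m/d
v_s = q/n_e = 0.03920/0.15 = 0.2613 m/d
t = L / v = 357 / 0.2613 = 1366 d
   = 1366 / 365 = 3.74 yr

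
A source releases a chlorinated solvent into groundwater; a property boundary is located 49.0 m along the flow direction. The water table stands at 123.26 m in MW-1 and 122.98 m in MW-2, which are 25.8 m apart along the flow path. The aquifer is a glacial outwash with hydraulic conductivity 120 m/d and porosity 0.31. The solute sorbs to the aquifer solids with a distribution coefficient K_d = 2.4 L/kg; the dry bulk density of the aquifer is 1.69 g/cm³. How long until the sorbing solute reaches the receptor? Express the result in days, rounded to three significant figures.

Hydraulic gradient i = (123.26 − 122.98) / 25.8 = 0.28 / 25.8 = 0.01085
Specific discharge q = 120 × 0.01085 = 1.302 m/d
v_s = q/n_e = 1.302/0.31 = 4.201 m/d
Retardation R = 1 + ρ_b·K_d/n = 1 + 1.69×2.4/0.31 = 14.08
Contaminant velocity v_c = v/R = 4.201/14.08 = 0.2983 m/d
t = L/v_c = 49.0/0.2983 = 164.3 d

164 days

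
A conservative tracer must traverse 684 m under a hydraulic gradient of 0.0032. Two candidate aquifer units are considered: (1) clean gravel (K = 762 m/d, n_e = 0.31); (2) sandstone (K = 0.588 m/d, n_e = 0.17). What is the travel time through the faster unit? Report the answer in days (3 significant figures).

87.0 days

Unit 1 (clean gravel): v = 762×0.0032/0.31 = 7.866 m/d, t = 684/7.866 = 86.96 d
Unit 2 (sandstone): v = 0.588×0.0032/0.17 = 0.01107 m/d, t = 684/0.01107 = 61800 d
Faster unit: t = 87.0 d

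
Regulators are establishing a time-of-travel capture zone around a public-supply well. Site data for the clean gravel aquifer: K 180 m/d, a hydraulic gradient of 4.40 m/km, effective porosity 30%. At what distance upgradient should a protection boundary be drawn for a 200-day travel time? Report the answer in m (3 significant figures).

528 m

q = Ki = 180 × 0.0044 = 0.7920 m/d
Seepage velocity v = q / n = 0.7920 / 0.30 = 2.640 m/d
L = v × T = 2.640 × 200 = 528.0 m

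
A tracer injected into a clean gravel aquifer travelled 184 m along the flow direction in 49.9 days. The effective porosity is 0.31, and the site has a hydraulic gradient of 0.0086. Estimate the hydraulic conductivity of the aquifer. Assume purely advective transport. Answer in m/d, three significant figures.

133 m/d

v = L / t = 184 / 49.9 = 3.687 m/d
K = v · n / i = 3.687 × 0.31 / 0.0086 = 133 m/d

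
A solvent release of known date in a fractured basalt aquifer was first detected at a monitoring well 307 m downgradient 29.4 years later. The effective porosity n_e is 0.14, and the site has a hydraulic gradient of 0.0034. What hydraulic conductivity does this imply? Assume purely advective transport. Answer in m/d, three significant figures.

t = 29.4 years = 10730 d
v = L / t = 307 / 10730 = 0.02861 m/d
K = v · n / i = 0.02861 × 0.14 / 0.0034 = 1.18 m/d

1.18 m/d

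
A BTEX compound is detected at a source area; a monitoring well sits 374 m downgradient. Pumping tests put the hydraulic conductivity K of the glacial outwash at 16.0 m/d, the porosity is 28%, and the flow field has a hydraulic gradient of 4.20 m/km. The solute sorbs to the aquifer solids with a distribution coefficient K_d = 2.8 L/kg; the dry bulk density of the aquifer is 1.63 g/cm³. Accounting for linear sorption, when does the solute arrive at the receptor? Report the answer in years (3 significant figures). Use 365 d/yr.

Specific discharge q = 16.0 × 0.0042 = 0.06720 m/d
Seepage velocity v = q / n = 0.06720 / 0.28 = 0.2400 m/d
Retardation R = 1 + ρ_b·K_d/n = 1 + 1.63×2.8/0.28 = 17.30
Contaminant velocity v_c = v/R = 0.2400/17.30 = 0.01387 m/d
t = L/v_c = 374/0.01387 = 26960 d
   = 26960/365 = 73.9 yr

73.9 years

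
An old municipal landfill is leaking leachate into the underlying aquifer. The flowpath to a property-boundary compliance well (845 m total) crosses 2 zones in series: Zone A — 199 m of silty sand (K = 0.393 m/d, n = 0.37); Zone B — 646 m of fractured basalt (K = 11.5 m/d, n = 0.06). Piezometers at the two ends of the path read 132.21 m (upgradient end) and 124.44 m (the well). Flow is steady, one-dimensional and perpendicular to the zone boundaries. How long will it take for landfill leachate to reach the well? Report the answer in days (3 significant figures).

Total head drop ΔH = 132.21 − 124.44 = 7.77 m
Steady 1-D flow in series ⇒ the Darcy flux q is identical in every zone and the zone head losses add (resistances L/K in series).
Σ(L/K) = 199/0.393 + 646/11.5 = 506.4 + 56.17 = 562.5 d
q = ΔH / Σ(L/K) = 7.77 / 562.5 = 0.01381 m/d (same in every zone)
Zone A: v = q/n = 0.01381/0.37 = 0.03733 m/d → t_A = 199/0.03733 = 5331 d
Zone B: v = q/n = 0.01381/0.06 = 0.2302 m/d → t_B = 646/0.2302 = 2806 d
Total t = 5331 + 2806 = 8137 d

8140 days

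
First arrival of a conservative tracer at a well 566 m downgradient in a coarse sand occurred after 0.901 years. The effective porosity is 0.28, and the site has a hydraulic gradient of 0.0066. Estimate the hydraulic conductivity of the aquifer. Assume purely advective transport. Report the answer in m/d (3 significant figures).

t = 0.901 years = 328.9 d
v = L / t = 566 / 328.9 = 1.721 m/d
K = v · n / i = 1.721 × 0.28 / 0.0066 = 73.0 m/d

73.0 m/d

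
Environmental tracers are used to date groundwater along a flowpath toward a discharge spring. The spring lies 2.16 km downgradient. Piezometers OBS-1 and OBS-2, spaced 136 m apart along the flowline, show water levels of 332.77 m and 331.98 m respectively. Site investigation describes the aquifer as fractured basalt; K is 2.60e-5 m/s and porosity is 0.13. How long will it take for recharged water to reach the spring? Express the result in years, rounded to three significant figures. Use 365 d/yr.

Hydraulic gradient i = (332.77 − 331.98) / 136 = 0.79 / 136 = 0.005809
K = 2.60e-5 m/s × 86400 s/d = 2.246 m/d
q = Ki = 2.246 × 0.005809 = 0.01305 m/d
v = Ki/n = 2.246·0.005809/0.13 = 0.1004 m/d
L = 2.16 km = 2160 m
t = L / v = 2160 / 0.1004 = 21520 d
   = 21520 / 365 = 59.0 yr

59.0 years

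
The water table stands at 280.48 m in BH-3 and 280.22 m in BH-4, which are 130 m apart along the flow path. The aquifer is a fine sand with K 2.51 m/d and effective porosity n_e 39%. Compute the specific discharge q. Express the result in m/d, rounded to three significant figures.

0.00502 m/d

Hydraulic gradient i = (280.48 − 280.22) / 130 = 0.26 / 130 = 0.002000
q = Ki = 2.51 × 0.002000 = 0.005020 m/d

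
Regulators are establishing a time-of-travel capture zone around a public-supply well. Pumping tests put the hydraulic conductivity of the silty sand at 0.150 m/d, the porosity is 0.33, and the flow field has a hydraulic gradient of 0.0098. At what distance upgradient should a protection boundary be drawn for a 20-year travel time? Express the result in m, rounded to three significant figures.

32.5 m

q = Ki = 0.150 × 0.0098 = 0.001470 m/d
v = Ki/n = 0.150·0.0098/0.33 = 0.004455 m/d
T = 20 yr × 365 = 7300 d
L = v × T = 0.004455 × 7300 = 32.52 m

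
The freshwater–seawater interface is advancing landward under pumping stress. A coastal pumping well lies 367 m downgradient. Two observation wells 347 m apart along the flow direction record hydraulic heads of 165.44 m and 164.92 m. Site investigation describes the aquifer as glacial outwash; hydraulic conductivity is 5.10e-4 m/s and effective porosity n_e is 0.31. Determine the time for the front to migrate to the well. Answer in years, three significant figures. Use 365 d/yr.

Hydraulic gradient i = (165.44 − 164.92) / 347 = 0.52 / 347 = 0.001499
K = 5.10e-4 m/s × 86400 s/d = 44.06 m/d
Darcy flux q = K·i = 44.06 × 0.001499 = 0.06603 m/d
Average linear velocity = 0.06603 / 0.31 = 0.2130 m/d
t = L / v = 367 / 0.2130 = 1723 d
   = 1723 / 365 = 4.72 yr

4.72 years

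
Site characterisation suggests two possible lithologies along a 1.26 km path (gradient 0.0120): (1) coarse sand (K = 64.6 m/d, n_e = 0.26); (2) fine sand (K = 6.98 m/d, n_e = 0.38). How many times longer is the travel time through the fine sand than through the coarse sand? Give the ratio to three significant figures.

13.5

Unit 1 (coarse sand): v = 64.6×0.012/0.26 = 2.982 m/d, t = 1260/2.982 = 422.6 d
Unit 2 (fine sand): v = 6.98×0.012/0.38 = 0.2204 m/d, t = 1260/0.2204 = 5716 d
t(fine sand) / t(coarse sand) = 5716/422.6 = 13.5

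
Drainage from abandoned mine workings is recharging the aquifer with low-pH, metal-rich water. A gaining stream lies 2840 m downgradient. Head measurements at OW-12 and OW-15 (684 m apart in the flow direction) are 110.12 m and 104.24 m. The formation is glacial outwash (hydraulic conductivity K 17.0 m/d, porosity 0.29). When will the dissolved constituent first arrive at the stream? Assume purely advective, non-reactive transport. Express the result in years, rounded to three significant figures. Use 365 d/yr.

15.4 years

Hydraulic gradient i = (110.12 − 104.24) / 684 = 5.88 / 684 = 0.008596
Darcy flux q = K·i = 17.0 × 0.008596 = 0.1461 m/d
Average linear velocity = 0.1461 / 0.29 = 0.5039 m/d
t = L / v = 2840 / 0.5039 = 5636 d
   = 5636 / 365 = 15.4 yr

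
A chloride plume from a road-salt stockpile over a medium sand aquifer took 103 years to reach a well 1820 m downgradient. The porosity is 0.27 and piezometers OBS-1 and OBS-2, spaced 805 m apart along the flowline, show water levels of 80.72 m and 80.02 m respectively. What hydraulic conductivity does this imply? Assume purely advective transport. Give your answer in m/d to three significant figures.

Hydraulic gradient i = (80.72 − 80.02) / 805 = 0.70 / 805 = 8.696e-4
t = 103 years = 37600 d
v = L / t = 1820 / 37600 = 0.04841 m/d
K = v · n / i = 0.04841 × 0.27 / 8.696e-4 = 15.0 m/d

15.0 m/d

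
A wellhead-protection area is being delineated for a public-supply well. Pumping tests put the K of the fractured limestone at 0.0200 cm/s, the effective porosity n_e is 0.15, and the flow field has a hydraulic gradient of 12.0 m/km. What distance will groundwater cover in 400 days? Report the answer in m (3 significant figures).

553 m

K = 0.0200 cm/s × 864 = 17.28 m/d
Specific discharge q = 17.28 × 0.012 = 0.2074 m/d
v_s = q/n_e = 0.2074/0.15 = 1.382 m/d
L = v × T = 1.382 × 400 = 553.0 m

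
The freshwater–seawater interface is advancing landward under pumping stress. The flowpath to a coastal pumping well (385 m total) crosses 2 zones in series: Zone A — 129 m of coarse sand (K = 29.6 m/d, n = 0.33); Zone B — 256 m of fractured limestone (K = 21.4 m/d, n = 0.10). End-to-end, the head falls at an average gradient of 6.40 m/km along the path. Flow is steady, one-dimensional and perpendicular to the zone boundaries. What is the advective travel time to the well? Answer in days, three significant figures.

For zones in series the flux q is common to all zones; the equivalent conductivity is the harmonic (thickness-weighted) mean, K_eq = L_total / Σ(L_j/K_j).
Σ(L/K) = 129/29.6 + 256/21.4 = 4.358 + 11.96 = 16.32 d
K_eq = L_total / Σ(L/K) = 385 / 16.32 = 23.59 m/d
q = K_eq · i = 23.59 × 0.0064 = 0.1510 m/d (same in every zone)
Zone A: v = q/n = 0.1510/0.33 = 0.4575 m/d → t_A = 129/0.4575 = 282.0 d
Zone B: v = q/n = 0.1510/0.10 = 1.510 m/d → t_B = 256/1.510 = 169.6 d
Total t = 282.0 + 169.6 = 451.5 d

452 days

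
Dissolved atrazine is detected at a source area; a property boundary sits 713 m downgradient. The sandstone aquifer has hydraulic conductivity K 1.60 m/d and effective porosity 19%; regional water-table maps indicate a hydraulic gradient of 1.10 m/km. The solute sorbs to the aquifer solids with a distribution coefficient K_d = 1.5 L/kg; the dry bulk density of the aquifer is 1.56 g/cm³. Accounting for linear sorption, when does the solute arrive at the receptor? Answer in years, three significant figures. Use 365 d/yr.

q = Ki = 1.60 × 0.0011 = 0.001760 m/d
v = Ki/n = 1.60·0.0011/0.19 = 0.009263 m/d
Retardation R = 1 + ρ_b·K_d/n = 1 + 1.56×1.5/0.19 = 13.32
Contaminant velocity v_c = v/R = 0.009263/13.32 = 6.957e-4 m/d
t = L/v_c = 713/6.957e-4 = 1.025e6 d
   = 1.025e6/365 = 2810 yr

2810 years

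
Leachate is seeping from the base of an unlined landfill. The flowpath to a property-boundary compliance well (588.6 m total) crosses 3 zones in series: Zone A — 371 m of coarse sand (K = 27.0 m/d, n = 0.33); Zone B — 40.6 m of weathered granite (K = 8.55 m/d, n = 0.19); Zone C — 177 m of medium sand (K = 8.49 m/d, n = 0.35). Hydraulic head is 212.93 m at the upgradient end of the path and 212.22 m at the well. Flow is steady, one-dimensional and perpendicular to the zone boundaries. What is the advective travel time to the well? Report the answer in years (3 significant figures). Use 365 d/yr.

Total head drop ΔH = 212.93 − 212.22 = 0.71 m
Steady 1-D flow in series ⇒ the Darcy flux q is identical in every zone and the zone head losses add (resistances L/K in series).
Σ(L/K) = 371/27.0 + 40.6/8.55 + 177/8.49 = 13.74 + 4.749 + 20.85 = 39.34 d
q = ΔH / Σ(L/K) = 0.71 / 39.34 = 0.01805 m/d (same in every zone)
Zone A: v = q/n = 0.01805/0.33 = 0.05469 m/d → t_A = 371/0.05469 = 6783 d
Zone B: v = q/n = 0.01805/0.19 = 0.09499 m/d → t_B = 40.6/0.09499 = 427.4 d
Zone C: v = q/n = 0.01805/0.35 = 0.05157 m/d → t_C = 177/0.05157 = 3432 d
Total t = 6783 + 427.4 + 3432 = 10640 d
   = 10640 / 365 = 29.2 yr

29.2 years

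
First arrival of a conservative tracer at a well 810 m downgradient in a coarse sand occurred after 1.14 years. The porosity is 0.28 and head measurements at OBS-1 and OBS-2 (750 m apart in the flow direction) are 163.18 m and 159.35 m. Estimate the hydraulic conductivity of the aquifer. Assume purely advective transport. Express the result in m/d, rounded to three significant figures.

Hydraulic gradient i = (163.18 − 159.35) / 750 = 3.83 / 750 = 0.005107
t = 1.14 years = 416.1 d
v = L / t = 810 / 416.1 = 1.947 m/d
K = v · n / i = 1.947 × 0.28 / 0.005107 = 107 m/d

107 m/d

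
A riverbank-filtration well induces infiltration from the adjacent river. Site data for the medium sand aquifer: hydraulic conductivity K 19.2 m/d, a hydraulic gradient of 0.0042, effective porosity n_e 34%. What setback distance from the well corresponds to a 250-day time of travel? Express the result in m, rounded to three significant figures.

q = Ki = 19.2 × 0.0042 = 0.08064 m/d
Seepage velocity v = q / n = 0.08064 / 0.34 = 0.2372 m/d
L = v × T = 0.2372 × 250 = 59.29 m

59.3 m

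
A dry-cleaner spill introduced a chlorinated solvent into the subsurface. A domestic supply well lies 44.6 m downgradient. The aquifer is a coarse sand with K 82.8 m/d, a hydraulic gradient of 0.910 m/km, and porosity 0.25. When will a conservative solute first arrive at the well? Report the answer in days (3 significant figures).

Darcy flux q = K·i = 82.8 × 9.1e-4 = 0.07535 m/d
Average linear velocity = 0.07535 / 0.25 = 0.3014 m/d
t = L / v = 44.6 / 0.3014 = 148.0 d

148 days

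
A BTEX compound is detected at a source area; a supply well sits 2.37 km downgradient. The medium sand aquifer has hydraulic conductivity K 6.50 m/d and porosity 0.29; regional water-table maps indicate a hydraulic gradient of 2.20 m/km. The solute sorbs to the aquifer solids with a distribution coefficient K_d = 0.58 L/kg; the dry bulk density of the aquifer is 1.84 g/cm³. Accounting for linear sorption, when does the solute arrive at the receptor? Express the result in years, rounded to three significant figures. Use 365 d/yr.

Specific discharge q = 6.50 × 0.0022 = 0.01430 m/d
Average linear velocity = 0.01430 / 0.29 = 0.04931 m/d
Retardation R = 1 + ρ_b·K_d/n = 1 + 1.84×0.58/0.29 = 4.680
Contaminant velocity v_c = v/R = 0.04931/4.680 = 0.01054 m/d
L = 2.37 km = 2370 m
t = L/v_c = 2370/0.01054 = 224900 d
   = 224900/365 = 616 yr

616 years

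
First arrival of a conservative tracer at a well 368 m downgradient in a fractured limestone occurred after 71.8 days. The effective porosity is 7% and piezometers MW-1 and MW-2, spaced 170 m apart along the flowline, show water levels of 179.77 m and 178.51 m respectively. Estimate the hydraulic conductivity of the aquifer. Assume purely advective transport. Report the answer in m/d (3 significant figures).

48.4 m/d

Hydraulic gradient i = (179.77 − 178.51) / 170 = 1.26 / 170 = 0.007412
v = L / t = 368 / 71.8 = 5.125 m/d
K = v · n / i = 5.125 × 0.07 / 0.007412 = 48.4 m/d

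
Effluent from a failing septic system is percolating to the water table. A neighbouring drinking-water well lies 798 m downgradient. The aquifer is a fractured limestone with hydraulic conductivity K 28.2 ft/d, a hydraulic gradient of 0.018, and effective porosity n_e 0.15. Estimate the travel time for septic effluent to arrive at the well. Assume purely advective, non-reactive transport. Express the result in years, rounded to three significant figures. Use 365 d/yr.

K = 28.2 ft/d × 0.3048 = 8.595 m/d
Specific discharge q = 8.595 × 0.018 = 0.1547 m/d
v_s = q/n_e = 0.1547/0.15 = 1.031 m/d
t = L / v = 798 / 1.031 = 773.7 d
   = 773.7 / 365 = 2.12 yr

2.12 years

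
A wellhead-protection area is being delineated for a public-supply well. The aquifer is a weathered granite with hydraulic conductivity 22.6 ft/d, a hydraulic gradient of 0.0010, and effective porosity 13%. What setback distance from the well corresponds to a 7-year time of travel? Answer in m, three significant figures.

135 m

K = 22.6 ft/d × 0.3048 = 6.888 m/d
Specific discharge q = 6.888 × 0.0010 = 0.006888 m/d
v_s = q/n_e = 0.006888/0.13 = 0.05299 m/d
T = 7 yr × 365 = 2555 d
L = v × T = 0.05299 × 2555 = 135.4 m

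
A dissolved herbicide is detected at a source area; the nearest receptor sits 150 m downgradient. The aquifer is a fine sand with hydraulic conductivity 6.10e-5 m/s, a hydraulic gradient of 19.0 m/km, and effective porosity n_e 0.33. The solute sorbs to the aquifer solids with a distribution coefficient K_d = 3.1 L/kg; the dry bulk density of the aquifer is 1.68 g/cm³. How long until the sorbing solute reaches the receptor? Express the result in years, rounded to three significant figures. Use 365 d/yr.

K = 6.10e-5 m/s × 86400 s/d = 5.270 m/d
Specific discharge q = 5.270 × 0.019 = 0.1001 m/d
Seepage velocity v = q / n = 0.1001 / 0.33 = 0.3034 m/d
Retardation R = 1 + ρ_b·K_d/n = 1 + 1.68×3.1/0.33 = 16.78
Contaminant velocity v_c = v/R = 0.3034/16.78 = 0.01808 m/d
t = L/v_c = 150/0.01808 = 8296 d
   = 8296/365 = 22.7 yr

22.7 years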